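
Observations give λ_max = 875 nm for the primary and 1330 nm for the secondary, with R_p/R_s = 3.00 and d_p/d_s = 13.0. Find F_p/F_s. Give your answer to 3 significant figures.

0.284

Wien's law: T_p/T_s = λ_s/λ_p = 1330/875 = 1.520.
L_p/L_s = (R_p/R_s)²(T_p/T_s)⁴ = (3.00)²(1.520)⁴ = 48.04.
F_p/F_s = (L_p/L_s)/(d_p/d_s)² = 48.04/(13.0)² = 0.2843.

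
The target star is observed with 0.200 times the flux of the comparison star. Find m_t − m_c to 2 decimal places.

m_t − m_c = −2.5 log₁₀(F_t/F_c) = −2.5 log₁₀(0.200) = −2.5 × (-0.699) = 1.747.

1.75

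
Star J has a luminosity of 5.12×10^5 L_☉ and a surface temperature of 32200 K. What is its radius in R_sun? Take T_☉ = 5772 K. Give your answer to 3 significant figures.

R/R_☉ = √(L/L_☉) / (T/T_☉)² = √(5.12×10^5) / (5.579)²
       = 715.5 / 31.12 = 22.99.

23.0 R_sun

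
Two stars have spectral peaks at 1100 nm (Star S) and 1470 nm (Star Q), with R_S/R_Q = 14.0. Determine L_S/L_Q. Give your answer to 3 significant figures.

625

Wien's law gives T ∝ 1/λ_max, so T_S/T_Q = λ_Q/λ_S = 1470/1100 = 1.336.
Then L ∝ R²T⁴ gives L_S/L_Q = (14.0)² × (1.336)⁴ = 196.0 × 3.189 = 625.1.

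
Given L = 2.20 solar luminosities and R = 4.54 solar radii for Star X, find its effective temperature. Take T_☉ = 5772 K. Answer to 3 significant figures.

3.30×10^3 K

T/T_☉ = (L/L_☉)^(1/4) / (R/R_☉)^(1/2)
T = 5772 × (2.20)^(1/4) / √(4.54) = 5772 × 1.218 / 2.131 = 3299 K.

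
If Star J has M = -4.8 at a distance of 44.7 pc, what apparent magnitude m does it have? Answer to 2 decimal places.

-1.55

m = M + 5 log₁₀(d/10 pc) = -4.8 + 5 log₁₀(44.7/10)
  = -4.8 + 5 × 0.650 = -4.8 + 3.25 = -1.55.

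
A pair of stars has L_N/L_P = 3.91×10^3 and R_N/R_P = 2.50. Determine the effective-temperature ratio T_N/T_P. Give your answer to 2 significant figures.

5.0

L ∝ R²T⁴ gives T ∝ (L/R²)^(1/4), so
T_N/T_P = (3.91×10^3 / 2.50²)^(1/4) = (625.6)^(1/4) = 5.001.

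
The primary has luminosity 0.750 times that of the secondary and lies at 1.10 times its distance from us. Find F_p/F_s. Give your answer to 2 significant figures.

F = L/(4πd²), so F_p/F_s = (L_p/L_s) / (d_p/d_s)²
= 0.750 / (1.10)² = 0.750 / 1.210 = 0.6198.

0.62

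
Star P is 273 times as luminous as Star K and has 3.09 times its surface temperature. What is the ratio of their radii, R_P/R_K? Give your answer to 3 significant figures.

L ∝ R²T⁴ gives R ∝ √L / T², so
R_P/R_K = √(273) / (3.09)² = 16.52 / 9.548 = 1.730.

1.73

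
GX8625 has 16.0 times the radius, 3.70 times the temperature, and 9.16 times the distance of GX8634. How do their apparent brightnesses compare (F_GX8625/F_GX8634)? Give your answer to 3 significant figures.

L_GX8625/L_GX8634 = (R_GX8625/R_GX8634)²(T_GX8625/T_GX8634)⁴ = (16.0)² × (3.70)⁴ = 4.798×10^4.
F_GX8625/F_GX8634 = (L_GX8625/L_GX8634)/(d_GX8625/d_GX8634)² = 4.798×10^4 / (9.16)² = 571.8.

572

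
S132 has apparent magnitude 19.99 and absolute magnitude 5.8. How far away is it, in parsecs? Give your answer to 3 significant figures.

m − M = 5 log₁₀(d/10 pc)
19.99 − (5.8) = 14.19 = 5 log₁₀(d/10)
d = 10 × 10^(14.19/5) = 10 × 10^2.838 = 6887 pc.

6.89×10^3 pc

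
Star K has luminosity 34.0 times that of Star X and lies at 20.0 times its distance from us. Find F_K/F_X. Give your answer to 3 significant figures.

F = L/(4πd²), so F_K/F_X = (L_K/L_X) / (d_K/d_X)²
= 34.0 / (20.0)² = 34.0 / 400.0 = 0.08500.

0.0850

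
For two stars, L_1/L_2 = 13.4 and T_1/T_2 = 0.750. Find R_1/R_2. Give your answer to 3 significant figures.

6.51

L ∝ R²T⁴ gives R ∝ √L / T², so
R_1/R_2 = √(13.4) / (0.750)² = 3.661 / 0.5625 = 6.508.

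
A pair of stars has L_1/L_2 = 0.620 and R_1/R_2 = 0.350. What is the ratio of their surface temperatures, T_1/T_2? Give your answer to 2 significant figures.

1.5

L ∝ R²T⁴ gives T ∝ (L/R²)^(1/4), so
T_1/T_2 = (0.620 / 0.350²)^(1/4) = (5.061)^(1/4) = 1.500.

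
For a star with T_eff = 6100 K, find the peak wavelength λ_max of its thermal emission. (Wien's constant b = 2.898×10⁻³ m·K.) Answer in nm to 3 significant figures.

475 nm

λ_max = b/T = 2.898×10⁻³ / 6100 = 4.75×10^-7 m = 475.1 nm.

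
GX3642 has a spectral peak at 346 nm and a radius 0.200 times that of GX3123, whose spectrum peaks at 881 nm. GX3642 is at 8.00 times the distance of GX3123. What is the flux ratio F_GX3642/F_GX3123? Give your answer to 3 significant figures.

Wien's law: T_GX3642/T_GX3123 = λ_GX3123/λ_GX3642 = 881/346 = 2.546.
L_GX3642/L_GX3123 = (R_GX3642/R_GX3123)²(T_GX3642/T_GX3123)⁴ = (0.200)²(2.546)⁴ = 1.681.
F_GX3642/F_GX3123 = (L_GX3642/L_GX3123)/(d_GX3642/d_GX3123)² = 1.681/(8.00)² = 0.02627.

0.0263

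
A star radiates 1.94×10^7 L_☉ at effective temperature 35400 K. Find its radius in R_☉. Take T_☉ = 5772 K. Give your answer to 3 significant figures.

R/R_☉ = √(L/L_☉) / (T/T_☉)² = √(1.94×10^7) / (6.133)²
       = 4405 / 37.61 = 117.1.

117 R_☉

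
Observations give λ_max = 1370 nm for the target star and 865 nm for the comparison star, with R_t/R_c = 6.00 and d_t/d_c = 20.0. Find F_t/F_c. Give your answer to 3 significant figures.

Wien's law: T_t/T_c = λ_c/λ_t = 865/1370 = 0.6314.
L_t/L_c = (R_t/R_c)²(T_t/T_c)⁴ = (6.00)²(0.6314)⁴ = 5.721.
F_t/F_c = (L_t/L_c)/(d_t/d_c)² = 5.721/(20.0)² = 0.01430.

0.0143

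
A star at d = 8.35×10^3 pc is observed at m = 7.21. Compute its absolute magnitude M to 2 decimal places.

M = m − 5 log₁₀(d/10 pc) = 7.21 − 5 log₁₀(8.35×10^3/10)
  = 7.21 − 5 × 2.922 = 7.21 − 14.61 = -7.40.

-7.40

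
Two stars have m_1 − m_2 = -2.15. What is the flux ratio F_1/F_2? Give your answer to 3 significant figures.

7.24

F_1/F_2 = 10^(−(m_1 − m_2)/2.5) = 10^(2.15/2.5) = 10^0.860 = 7.244.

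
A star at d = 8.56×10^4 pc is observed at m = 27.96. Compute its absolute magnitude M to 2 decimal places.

M = m − 5 log₁₀(d/10 pc) = 27.96 − 5 log₁₀(8.56×10^4/10)
  = 27.96 − 5 × 3.932 = 27.96 − 19.66 = 8.30.

8.30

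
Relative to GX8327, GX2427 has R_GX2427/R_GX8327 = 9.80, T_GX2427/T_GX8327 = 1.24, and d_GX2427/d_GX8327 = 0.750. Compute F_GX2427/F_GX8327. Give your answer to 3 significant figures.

404

L_GX2427/L_GX8327 = (R_GX2427/R_GX8327)²(T_GX2427/T_GX8327)⁴ = (9.80)² × (1.24)⁴ = 227.1.
F_GX2427/F_GX8327 = (L_GX2427/L_GX8327)/(d_GX2427/d_GX8327)² = 227.1 / (0.750)² = 403.7.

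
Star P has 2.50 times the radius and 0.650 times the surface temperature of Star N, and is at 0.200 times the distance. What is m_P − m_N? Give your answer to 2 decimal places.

-3.61

L_P/L_N = (2.50)²(0.650)⁴ = 1.116.
F_P/F_N = (L_P/L_N)/(d_P/d_N)² = 1.116/0.04000 = 27.89.
m_P − m_N = −2.5 log₁₀(27.89) = -3.61.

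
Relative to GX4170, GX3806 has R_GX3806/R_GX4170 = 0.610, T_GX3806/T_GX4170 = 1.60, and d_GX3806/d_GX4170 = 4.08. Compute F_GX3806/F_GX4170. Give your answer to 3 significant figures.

L_GX3806/L_GX4170 = (R_GX3806/R_GX4170)²(T_GX3806/T_GX4170)⁴ = (0.610)² × (1.60)⁴ = 2.439.
F_GX3806/F_GX4170 = (L_GX3806/L_GX4170)/(d_GX3806/d_GX4170)² = 2.439 / (4.08)² = 0.1465.

0.146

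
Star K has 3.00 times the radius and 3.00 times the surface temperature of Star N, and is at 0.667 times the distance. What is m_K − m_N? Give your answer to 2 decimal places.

-8.04

L_K/L_N = (3.00)²(3.00)⁴ = 729.0.
F_K/F_N = (L_K/L_N)/(d_K/d_N)² = 729.0/0.4449 = 1639.
m_K − m_N = −2.5 log₁₀(1639) = -8.04.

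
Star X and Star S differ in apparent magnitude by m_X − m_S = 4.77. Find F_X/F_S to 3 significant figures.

0.0124

F_X/F_S = 10^(−(m_X − m_S)/2.5) = 10^(-4.77/2.5) = 10^-1.908 = 0.01236.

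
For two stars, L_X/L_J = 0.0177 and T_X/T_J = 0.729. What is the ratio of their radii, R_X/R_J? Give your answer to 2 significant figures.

0.25

L ∝ R²T⁴ gives R ∝ √L / T², so
R_X/R_J = √(0.0177) / (0.729)² = 0.1330 / 0.5314 = 0.2503.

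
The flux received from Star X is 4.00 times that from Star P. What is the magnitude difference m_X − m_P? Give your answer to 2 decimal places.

-1.51

m_X − m_P = −2.5 log₁₀(F_X/F_P) = −2.5 log₁₀(4.00) = −2.5 × (0.602) = -1.505.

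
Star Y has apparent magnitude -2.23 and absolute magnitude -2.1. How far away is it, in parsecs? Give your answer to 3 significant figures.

m − M = 5 log₁₀(d/10 pc)
-2.23 − (-2.1) = -0.13 = 5 log₁₀(d/10)
d = 10 × 10^(-0.13/5) = 10 × 10^-0.026 = 9.419 pc.

9.42 pc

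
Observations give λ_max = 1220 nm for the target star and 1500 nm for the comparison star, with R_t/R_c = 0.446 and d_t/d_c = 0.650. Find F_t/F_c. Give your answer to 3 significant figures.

Wien's law: T_t/T_c = λ_c/λ_t = 1500/1220 = 1.230.
L_t/L_c = (R_t/R_c)²(T_t/T_c)⁴ = (0.446)²(1.230)⁴ = 0.4546.
F_t/F_c = (L_t/L_c)/(d_t/d_c)² = 0.4546/(0.650)² = 1.076.

1.08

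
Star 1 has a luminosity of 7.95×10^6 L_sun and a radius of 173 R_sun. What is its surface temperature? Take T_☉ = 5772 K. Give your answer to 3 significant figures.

T/T_☉ = (L/L_☉)^(1/4) / (R/R_☉)^(1/2)
T = 5772 × (7.95×10^6)^(1/4) / √(173) = 5772 × 53.10 / 13.15 = 2.330×10^4 K.

2.33×10^4 K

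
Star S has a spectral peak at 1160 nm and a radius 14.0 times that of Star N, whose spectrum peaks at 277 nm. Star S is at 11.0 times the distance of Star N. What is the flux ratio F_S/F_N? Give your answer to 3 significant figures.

0.00527

Wien's law: T_S/T_N = λ_N/λ_S = 277/1160 = 0.2388.
L_S/L_N = (R_S/R_N)²(T_S/T_N)⁴ = (14.0)²(0.2388)⁴ = 0.6373.
F_S/F_N = (L_S/L_N)/(d_S/d_N)² = 0.6373/(11.0)² = 0.005267.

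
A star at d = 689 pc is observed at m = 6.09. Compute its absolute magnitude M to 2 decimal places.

-3.10

M = m − 5 log₁₀(d/10 pc) = 6.09 − 5 log₁₀(689/10)
  = 6.09 − 5 × 1.838 = 6.09 − 9.19 = -3.10.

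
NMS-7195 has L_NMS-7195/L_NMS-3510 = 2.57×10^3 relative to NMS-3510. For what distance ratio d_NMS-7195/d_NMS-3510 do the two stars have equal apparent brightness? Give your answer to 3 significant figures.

50.7

Equal flux requires L_NMS-7195/d_NMS-7195² = L_NMS-3510/d_NMS-3510², so d_NMS-7195/d_NMS-3510 = √(L_NMS-7195/L_NMS-3510)
= √(2.57×10^3) = 50.70.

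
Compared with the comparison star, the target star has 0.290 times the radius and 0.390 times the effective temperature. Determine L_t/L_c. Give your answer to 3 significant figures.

0.00195

From the Stefan–Boltzmann law, L ∝ R²T⁴, so
L_t/L_c = (R_t/R_c)² (T_t/T_c)⁴ = (0.290)² × (0.390)⁴ = 0.08410 × 0.02313 = 0.001946.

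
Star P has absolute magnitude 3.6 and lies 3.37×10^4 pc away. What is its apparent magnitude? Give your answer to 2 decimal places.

m = M + 5 log₁₀(d/10 pc) = 3.6 + 5 log₁₀(3.37×10^4/10)
  = 3.6 + 5 × 3.528 = 3.6 + 17.64 = 21.24.

21.24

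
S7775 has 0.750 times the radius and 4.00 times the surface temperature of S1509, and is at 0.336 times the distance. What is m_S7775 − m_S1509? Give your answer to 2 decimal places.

-7.76

L_S7775/L_S1509 = (0.750)²(4.00)⁴ = 144.0.
F_S7775/F_S1509 = (L_S7775/L_S1509)/(d_S7775/d_S1509)² = 144.0/0.1129 = 1276.
m_S7775 − m_S1509 = −2.5 log₁₀(1276) = -7.76.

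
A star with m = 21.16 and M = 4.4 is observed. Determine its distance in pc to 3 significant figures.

m − M = 5 log₁₀(d/10 pc)
21.16 − (4.4) = 16.76 = 5 log₁₀(d/10)
d = 10 × 10^(16.76/5) = 10 × 10^3.352 = 2.249×10^4 pc.

2.25×10^4 pc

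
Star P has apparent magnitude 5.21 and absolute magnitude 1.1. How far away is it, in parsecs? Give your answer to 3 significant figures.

m − M = 5 log₁₀(d/10 pc)
5.21 − (1.1) = 4.11 = 5 log₁₀(d/10)
d = 10 × 10^(4.11/5) = 10 × 10^0.822 = 66.37 pc.

66.4 pc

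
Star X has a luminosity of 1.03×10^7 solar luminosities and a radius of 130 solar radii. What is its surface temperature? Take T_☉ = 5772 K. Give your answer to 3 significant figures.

2.87×10^4 K

T/T_☉ = (L/L_☉)^(1/4) / (R/R_☉)^(1/2)
T = 5772 × (1.03×10^7)^(1/4) / √(130) = 5772 × 56.65 / 11.40 = 2.868×10^4 K.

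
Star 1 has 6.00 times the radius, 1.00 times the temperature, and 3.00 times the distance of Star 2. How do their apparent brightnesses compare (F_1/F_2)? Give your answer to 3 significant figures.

L_1/L_2 = (R_1/R_2)²(T_1/T_2)⁴ = (6.00)² × (1.00)⁴ = 36.00.
F_1/F_2 = (L_1/L_2)/(d_1/d_2)² = 36.00 / (3.00)² = 4.000.

4.00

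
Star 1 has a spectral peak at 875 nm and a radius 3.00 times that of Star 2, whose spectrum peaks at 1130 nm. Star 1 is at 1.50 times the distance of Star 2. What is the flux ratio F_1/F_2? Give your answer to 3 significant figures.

Wien's law: T_1/T_2 = λ_2/λ_1 = 1130/875 = 1.291.
L_1/L_2 = (R_1/R_2)²(T_1/T_2)⁴ = (3.00)²(1.291)⁴ = 25.03.
F_1/F_2 = (L_1/L_2)/(d_1/d_2)² = 25.03/(1.50)² = 11.13.

11.1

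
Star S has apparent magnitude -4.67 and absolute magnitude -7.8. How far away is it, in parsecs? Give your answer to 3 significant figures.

m − M = 5 log₁₀(d/10 pc)
-4.67 − (-7.8) = 3.13 = 5 log₁₀(d/10)
d = 10 × 10^(3.13/5) = 10 × 10^0.626 = 42.27 pc.

42.3 pc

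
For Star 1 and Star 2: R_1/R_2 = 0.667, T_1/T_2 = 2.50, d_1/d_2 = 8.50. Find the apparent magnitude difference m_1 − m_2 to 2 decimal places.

L_1/L_2 = (0.667)²(2.50)⁴ = 17.38.
F_1/F_2 = (L_1/L_2)/(d_1/d_2)² = 17.38/72.25 = 0.2405.
m_1 − m_2 = −2.5 log₁₀(0.2405) = 1.55.

1.55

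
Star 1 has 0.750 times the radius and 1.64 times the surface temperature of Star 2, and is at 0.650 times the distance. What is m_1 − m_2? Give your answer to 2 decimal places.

L_1/L_2 = (0.750)²(1.64)⁴ = 4.069.
F_1/F_2 = (L_1/L_2)/(d_1/d_2)² = 4.069/0.4225 = 9.631.
m_1 − m_2 = −2.5 log₁₀(9.631) = -2.46.

-2.46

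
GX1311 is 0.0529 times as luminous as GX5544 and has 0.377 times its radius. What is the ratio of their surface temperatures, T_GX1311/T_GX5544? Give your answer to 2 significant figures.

0.78

L ∝ R²T⁴ gives T ∝ (L/R²)^(1/4), so
T_GX1311/T_GX5544 = (0.0529 / 0.377²)^(1/4) = (0.3722)^(1/4) = 0.7811.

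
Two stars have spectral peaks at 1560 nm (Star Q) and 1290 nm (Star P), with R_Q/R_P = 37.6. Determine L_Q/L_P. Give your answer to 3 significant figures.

Wien's law gives T ∝ 1/λ_max, so T_Q/T_P = λ_P/λ_Q = 1290/1560 = 0.8269.
Then L ∝ R²T⁴ gives L_Q/L_P = (37.6)² × (0.8269)⁴ = 1414 × 0.4676 = 661.1.

661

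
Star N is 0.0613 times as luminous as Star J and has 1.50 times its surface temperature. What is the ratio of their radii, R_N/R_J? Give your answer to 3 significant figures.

L ∝ R²T⁴ gives R ∝ √L / T², so
R_N/R_J = √(0.0613) / (1.50)² = 0.2476 / 2.250 = 0.1100.

0.110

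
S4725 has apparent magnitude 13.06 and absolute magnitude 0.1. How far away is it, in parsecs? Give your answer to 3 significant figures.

m − M = 5 log₁₀(d/10 pc)
13.06 − (0.1) = 12.96 = 5 log₁₀(d/10)
d = 10 × 10^(12.96/5) = 10 × 10^2.592 = 3908 pc.

3.91×10^3 pc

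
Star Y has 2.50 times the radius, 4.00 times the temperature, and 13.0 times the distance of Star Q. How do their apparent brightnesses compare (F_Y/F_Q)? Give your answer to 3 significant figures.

L_Y/L_Q = (R_Y/R_Q)²(T_Y/T_Q)⁴ = (2.50)² × (4.00)⁴ = 1600.
F_Y/F_Q = (L_Y/L_Q)/(d_Y/d_Q)² = 1600 / (13.0)² = 9.467.

9.47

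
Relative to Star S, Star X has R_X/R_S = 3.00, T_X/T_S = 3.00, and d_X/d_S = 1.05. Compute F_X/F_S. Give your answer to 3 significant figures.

661

L_X/L_S = (R_X/R_S)²(T_X/T_S)⁴ = (3.00)² × (3.00)⁴ = 729.0.
F_X/F_S = (L_X/L_S)/(d_X/d_S)² = 729.0 / (1.05)² = 661.2.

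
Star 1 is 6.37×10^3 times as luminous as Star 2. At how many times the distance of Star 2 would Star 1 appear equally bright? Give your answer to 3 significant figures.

79.8

Equal flux requires L_1/d_1² = L_2/d_2², so d_1/d_2 = √(L_1/L_2)
= √(6.37×10^3) = 79.81.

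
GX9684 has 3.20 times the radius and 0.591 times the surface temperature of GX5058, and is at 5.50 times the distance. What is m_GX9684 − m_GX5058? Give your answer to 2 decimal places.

3.46

L_GX9684/L_GX5058 = (3.20)²(0.591)⁴ = 1.249.
F_GX9684/F_GX5058 = (L_GX9684/L_GX5058)/(d_GX9684/d_GX5058)² = 1.249/30.25 = 0.04130.
m_GX9684 − m_GX5058 = −2.5 log₁₀(0.04130) = 3.46.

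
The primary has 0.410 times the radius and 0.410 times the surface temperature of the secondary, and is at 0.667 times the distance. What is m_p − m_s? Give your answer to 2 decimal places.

L_p/L_s = (0.410)²(0.410)⁴ = 0.004750.
F_p/F_s = (L_p/L_s)/(d_p/d_s)² = 0.004750/0.4449 = 0.01068.
m_p − m_s = −2.5 log₁₀(0.01068) = 4.93.

4.93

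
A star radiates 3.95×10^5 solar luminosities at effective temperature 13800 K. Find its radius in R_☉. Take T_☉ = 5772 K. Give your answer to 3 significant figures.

110 R_☉

R/R_☉ = √(L/L_☉) / (T/T_☉)² = √(3.95×10^5) / (2.391)²
       = 628.5 / 5.716 = 109.9.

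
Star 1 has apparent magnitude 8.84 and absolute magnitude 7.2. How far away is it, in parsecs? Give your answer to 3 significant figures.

m − M = 5 log₁₀(d/10 pc)
8.84 − (7.2) = 1.64 = 5 log₁₀(d/10)
d = 10 × 10^(1.64/5) = 10 × 10^0.328 = 21.28 pc.

21.3 pc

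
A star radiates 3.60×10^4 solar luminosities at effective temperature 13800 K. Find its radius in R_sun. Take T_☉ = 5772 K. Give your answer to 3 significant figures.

33.2 R_sun

R/R_☉ = √(L/L_☉) / (T/T_☉)² = √(3.60×10^4) / (2.391)²
       = 189.7 / 5.716 = 33.19.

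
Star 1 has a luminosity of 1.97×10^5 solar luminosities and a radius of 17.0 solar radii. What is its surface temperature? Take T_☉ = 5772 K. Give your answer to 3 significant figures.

2.95×10^4 K

T/T_☉ = (L/L_☉)^(1/4) / (R/R_☉)^(1/2)
T = 5772 × (1.97×10^5)^(1/4) / √(17.0) = 5772 × 21.07 / 4.123 = 2.949×10^4 K.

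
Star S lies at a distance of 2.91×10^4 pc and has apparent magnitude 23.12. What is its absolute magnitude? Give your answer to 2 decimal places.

M = m − 5 log₁₀(d/10 pc) = 23.12 − 5 log₁₀(2.91×10^4/10)
  = 23.12 − 5 × 3.464 = 23.12 − 17.32 = 5.80.

5.80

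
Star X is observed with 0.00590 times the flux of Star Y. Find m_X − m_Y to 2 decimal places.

m_X − m_Y = −2.5 log₁₀(F_X/F_Y) = −2.5 log₁₀(0.00590) = −2.5 × (-2.229) = 5.573.

5.57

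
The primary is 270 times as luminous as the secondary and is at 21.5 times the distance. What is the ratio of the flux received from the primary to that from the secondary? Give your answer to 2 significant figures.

0.58

F = L/(4πd²), so F_p/F_s = (L_p/L_s) / (d_p/d_s)²
= 270 / (21.5)² = 270 / 462.2 = 0.5841.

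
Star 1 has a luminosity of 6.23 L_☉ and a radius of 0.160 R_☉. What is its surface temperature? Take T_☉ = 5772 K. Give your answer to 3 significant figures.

T/T_☉ = (L/L_☉)^(1/4) / (R/R_☉)^(1/2)
T = 5772 × (6.23)^(1/4) / √(0.160) = 5772 × 1.580 / 0.4000 = 2.280×10^4 K.

2.28×10^4 K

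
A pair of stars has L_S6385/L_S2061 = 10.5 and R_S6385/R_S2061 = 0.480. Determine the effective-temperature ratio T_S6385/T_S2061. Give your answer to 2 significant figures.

L ∝ R²T⁴ gives T ∝ (L/R²)^(1/4), so
T_S6385/T_S2061 = (10.5 / 0.480²)^(1/4) = (45.57)^(1/4) = 2.598.

2.6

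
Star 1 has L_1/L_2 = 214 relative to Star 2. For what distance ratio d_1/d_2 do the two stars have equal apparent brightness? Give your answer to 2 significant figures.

Equal flux requires L_1/d_1² = L_2/d_2², so d_1/d_2 = √(L_1/L_2)
= √(214) = 14.63.

15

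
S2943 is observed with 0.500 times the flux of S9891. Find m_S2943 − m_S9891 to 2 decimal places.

0.75

m_S2943 − m_S9891 = −2.5 log₁₀(F_S2943/F_S9891) = −2.5 log₁₀(0.500) = −2.5 × (-0.301) = 0.753.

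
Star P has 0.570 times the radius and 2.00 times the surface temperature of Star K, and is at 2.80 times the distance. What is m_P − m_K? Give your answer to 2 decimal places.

0.45

L_P/L_K = (0.570)²(2.00)⁴ = 5.198.
F_P/F_K = (L_P/L_K)/(d_P/d_K)² = 5.198/7.840 = 0.6631.
m_P − m_K = −2.5 log₁₀(0.6631) = 0.45.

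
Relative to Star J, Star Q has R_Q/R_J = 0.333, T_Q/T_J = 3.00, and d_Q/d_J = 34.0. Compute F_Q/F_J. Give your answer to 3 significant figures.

L_Q/L_J = (R_Q/R_J)²(T_Q/T_J)⁴ = (0.333)² × (3.00)⁴ = 8.982.
F_Q/F_J = (L_Q/L_J)/(d_Q/d_J)² = 8.982 / (34.0)² = 0.007770.

0.00777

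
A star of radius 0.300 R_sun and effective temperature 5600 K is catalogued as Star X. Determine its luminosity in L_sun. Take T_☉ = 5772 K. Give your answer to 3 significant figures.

L/L_☉ = (R/R_☉)² (T/T_☉)⁴ = (0.300)² × (5600/5772)⁴
       = 0.09000 × (0.9702)⁴ = 0.09000 × 0.8860 = 0.07974.

0.0797 L_sun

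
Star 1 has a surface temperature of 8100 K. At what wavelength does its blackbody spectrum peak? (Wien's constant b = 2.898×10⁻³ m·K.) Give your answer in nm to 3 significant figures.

358 nm

λ_max = b/T = 2.898×10⁻³ / 8100 = 3.58×10^-7 m = 357.8 nm.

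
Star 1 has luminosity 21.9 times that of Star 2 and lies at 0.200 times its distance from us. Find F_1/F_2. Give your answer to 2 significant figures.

F = L/(4πd²), so F_1/F_2 = (L_1/L_2) / (d_1/d_2)²
= 21.9 / (0.200)² = 21.9 / 0.04000 = 547.5.

5.5×10^2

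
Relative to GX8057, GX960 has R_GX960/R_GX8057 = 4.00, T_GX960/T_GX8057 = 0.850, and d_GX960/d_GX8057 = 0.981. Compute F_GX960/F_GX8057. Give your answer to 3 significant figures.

L_GX960/L_GX8057 = (R_GX960/R_GX8057)²(T_GX960/T_GX8057)⁴ = (4.00)² × (0.850)⁴ = 8.352.
F_GX960/F_GX8057 = (L_GX960/L_GX8057)/(d_GX960/d_GX8057)² = 8.352 / (0.981)² = 8.679.

8.68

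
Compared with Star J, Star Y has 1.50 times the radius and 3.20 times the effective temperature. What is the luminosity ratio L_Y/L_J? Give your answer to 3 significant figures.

236

From the Stefan–Boltzmann law, L ∝ R²T⁴, so
L_Y/L_J = (R_Y/R_J)² (T_Y/T_J)⁴ = (1.50)² × (3.20)⁴ = 2.250 × 104.9 = 235.9.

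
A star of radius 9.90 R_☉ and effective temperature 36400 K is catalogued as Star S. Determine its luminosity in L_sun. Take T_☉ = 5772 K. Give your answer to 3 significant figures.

1.55×10^5 L_sun

L/L_☉ = (R/R_☉)² (T/T_☉)⁴ = (9.90)² × (36400/5772)⁴
       = 98.01 × (6.306)⁴ = 98.01 × 1582 = 1.550×10^5.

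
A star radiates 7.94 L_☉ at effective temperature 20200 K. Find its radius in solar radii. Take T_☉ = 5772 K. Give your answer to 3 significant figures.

0.230 solar radii

R/R_☉ = √(L/L_☉) / (T/T_☉)² = √(7.94) / (3.500)²
       = 2.818 / 12.25 = 0.2301.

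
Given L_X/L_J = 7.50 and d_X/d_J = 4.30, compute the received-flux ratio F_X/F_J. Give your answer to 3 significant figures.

F = L/(4πd²), so F_X/F_J = (L_X/L_J) / (d_X/d_J)²
= 7.50 / (4.30)² = 7.50 / 18.49 = 0.4056.

0.406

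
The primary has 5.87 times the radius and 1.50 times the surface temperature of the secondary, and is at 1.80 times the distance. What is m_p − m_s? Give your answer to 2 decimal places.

-4.33

L_p/L_s = (5.87)²(1.50)⁴ = 174.4.
F_p/F_s = (L_p/L_s)/(d_p/d_s)² = 174.4/3.240 = 53.84.
m_p − m_s = −2.5 log₁₀(53.84) = -4.33.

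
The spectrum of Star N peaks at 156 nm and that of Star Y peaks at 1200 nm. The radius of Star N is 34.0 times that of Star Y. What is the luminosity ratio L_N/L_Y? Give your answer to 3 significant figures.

4.05×10^6

Wien's law gives T ∝ 1/λ_max, so T_N/T_Y = λ_Y/λ_N = 1200/156 = 7.692.
Then L ∝ R²T⁴ gives L_N/L_Y = (34.0)² × (7.692)⁴ = 1156 × 3501 = 4.047×10^6.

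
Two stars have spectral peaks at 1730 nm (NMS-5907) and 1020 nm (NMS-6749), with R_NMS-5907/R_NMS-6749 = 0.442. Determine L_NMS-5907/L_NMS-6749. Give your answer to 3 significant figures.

Wien's law gives T ∝ 1/λ_max, so T_NMS-5907/T_NMS-6749 = λ_NMS-6749/λ_NMS-5907 = 1020/1730 = 0.5896.
Then L ∝ R²T⁴ gives L_NMS-5907/L_NMS-6749 = (0.442)² × (0.5896)⁴ = 0.1954 × 0.1208 = 0.02361.

0.0236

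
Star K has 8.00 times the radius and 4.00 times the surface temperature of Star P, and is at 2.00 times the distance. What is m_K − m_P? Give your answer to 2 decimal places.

-9.03

L_K/L_P = (8.00)²(4.00)⁴ = 1.638×10^4.
F_K/F_P = (L_K/L_P)/(d_K/d_P)² = 1.638×10^4/4.000 = 4096.
m_K − m_P = −2.5 log₁₀(4096) = -9.03.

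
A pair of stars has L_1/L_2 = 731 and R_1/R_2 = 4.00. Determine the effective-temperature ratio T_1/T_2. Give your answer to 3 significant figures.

2.60

L ∝ R²T⁴ gives T ∝ (L/R²)^(1/4), so
T_1/T_2 = (731 / 4.00²)^(1/4) = (45.69)^(1/4) = 2.600.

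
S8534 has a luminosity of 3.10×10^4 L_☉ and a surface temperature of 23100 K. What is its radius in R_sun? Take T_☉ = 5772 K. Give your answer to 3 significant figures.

11.0 R_sun

R/R_☉ = √(L/L_☉) / (T/T_☉)² = √(3.10×10^4) / (4.002)²
       = 176.1 / 16.02 = 10.99.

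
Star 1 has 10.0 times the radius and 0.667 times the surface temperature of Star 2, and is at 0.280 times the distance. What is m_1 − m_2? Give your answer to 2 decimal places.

L_1/L_2 = (10.0)²(0.667)⁴ = 19.79.
F_1/F_2 = (L_1/L_2)/(d_1/d_2)² = 19.79/0.07840 = 252.5.
m_1 − m_2 = −2.5 log₁₀(252.5) = -6.01.

-6.01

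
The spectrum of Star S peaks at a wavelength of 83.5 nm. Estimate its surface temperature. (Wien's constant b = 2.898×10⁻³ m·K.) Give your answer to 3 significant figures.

3.47×10^4 K

T = b/λ_max = 2.898×10⁻³ / (83.5×10⁻⁹) = 3.471×10^4 K.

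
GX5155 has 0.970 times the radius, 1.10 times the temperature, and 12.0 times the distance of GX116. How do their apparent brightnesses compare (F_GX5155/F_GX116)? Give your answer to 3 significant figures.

0.00957

L_GX5155/L_GX116 = (R_GX5155/R_GX116)²(T_GX5155/T_GX116)⁴ = (0.970)² × (1.10)⁴ = 1.378.
F_GX5155/F_GX116 = (L_GX5155/L_GX116)/(d_GX5155/d_GX116)² = 1.378 / (12.0)² = 0.009566.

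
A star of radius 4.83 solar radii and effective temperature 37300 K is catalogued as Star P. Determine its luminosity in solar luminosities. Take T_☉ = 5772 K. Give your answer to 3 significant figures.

4.07×10^4 solar luminosities

L/L_☉ = (R/R_☉)² (T/T_☉)⁴ = (4.83)² × (37300/5772)⁴
       = 23.33 × (6.462)⁴ = 23.33 × 1744 = 4.068×10^4.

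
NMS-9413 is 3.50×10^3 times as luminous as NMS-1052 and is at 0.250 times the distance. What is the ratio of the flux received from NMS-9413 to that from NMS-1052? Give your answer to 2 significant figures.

5.6×10^4

F = L/(4πd²), so F_NMS-9413/F_NMS-1052 = (L_NMS-9413/L_NMS-1052) / (d_NMS-9413/d_NMS-1052)²
= 3.50×10^3 / (0.250)² = 3.50×10^3 / 0.06250 = 5.600×10^4.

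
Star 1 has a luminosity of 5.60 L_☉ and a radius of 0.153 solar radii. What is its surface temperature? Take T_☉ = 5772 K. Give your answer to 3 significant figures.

T/T_☉ = (L/L_☉)^(1/4) / (R/R_☉)^(1/2)
T = 5772 × (5.60)^(1/4) / √(0.153) = 5772 × 1.538 / 0.3912 = 2.270×10^4 K.

2.27×10^4 K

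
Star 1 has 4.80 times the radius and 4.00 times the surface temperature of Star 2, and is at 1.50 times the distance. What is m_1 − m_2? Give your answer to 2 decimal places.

L_1/L_2 = (4.80)²(4.00)⁴ = 5898.
F_1/F_2 = (L_1/L_2)/(d_1/d_2)² = 5898/2.250 = 2621.
m_1 − m_2 = −2.5 log₁₀(2621) = -8.55.

-8.55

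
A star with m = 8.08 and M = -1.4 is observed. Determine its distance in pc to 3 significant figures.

m − M = 5 log₁₀(d/10 pc)
8.08 − (-1.4) = 9.48 = 5 log₁₀(d/10)
d = 10 × 10^(9.48/5) = 10 × 10^1.896 = 787.0 pc.

787 pc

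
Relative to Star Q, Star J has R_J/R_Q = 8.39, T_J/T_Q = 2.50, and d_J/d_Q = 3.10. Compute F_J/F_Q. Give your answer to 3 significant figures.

286

L_J/L_Q = (R_J/R_Q)²(T_J/T_Q)⁴ = (8.39)² × (2.50)⁴ = 2750.
F_J/F_Q = (L_J/L_Q)/(d_J/d_Q)² = 2750 / (3.10)² = 286.1.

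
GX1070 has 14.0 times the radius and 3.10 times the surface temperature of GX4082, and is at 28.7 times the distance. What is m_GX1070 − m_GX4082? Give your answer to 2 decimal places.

-3.35

L_GX1070/L_GX4082 = (14.0)²(3.10)⁴ = 1.810×10^4.
F_GX1070/F_GX4082 = (L_GX1070/L_GX4082)/(d_GX1070/d_GX4082)² = 1.810×10^4/823.7 = 21.98.
m_GX1070 − m_GX4082 = −2.5 log₁₀(21.98) = -3.35.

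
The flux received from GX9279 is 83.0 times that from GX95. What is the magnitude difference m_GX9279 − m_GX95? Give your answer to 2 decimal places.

m_GX9279 − m_GX95 = −2.5 log₁₀(F_GX9279/F_GX95) = −2.5 log₁₀(83.0) = −2.5 × (1.919) = -4.798.

-4.80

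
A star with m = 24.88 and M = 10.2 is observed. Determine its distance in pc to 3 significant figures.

8.63×10^3 pc

m − M = 5 log₁₀(d/10 pc)
24.88 − (10.2) = 14.68 = 5 log₁₀(d/10)
d = 10 × 10^(14.68/5) = 10 × 10^2.936 = 8630 pc.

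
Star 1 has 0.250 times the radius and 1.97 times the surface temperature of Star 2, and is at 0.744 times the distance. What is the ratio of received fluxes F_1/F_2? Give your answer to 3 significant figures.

L_1/L_2 = (R_1/R_2)²(T_1/T_2)⁴ = (0.250)² × (1.97)⁴ = 0.9413.
F_1/F_2 = (L_1/L_2)/(d_1/d_2)² = 0.9413 / (0.744)² = 1.701.

1.70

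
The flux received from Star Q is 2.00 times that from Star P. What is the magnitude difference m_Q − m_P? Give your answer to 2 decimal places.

-0.75

m_Q − m_P = −2.5 log₁₀(F_Q/F_P) = −2.5 log₁₀(2.00) = −2.5 × (0.301) = -0.753.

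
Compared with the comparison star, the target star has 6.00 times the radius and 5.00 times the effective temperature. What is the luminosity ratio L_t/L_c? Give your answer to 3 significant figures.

From the Stefan–Boltzmann law, L ∝ R²T⁴, so
L_t/L_c = (R_t/R_c)² (T_t/T_c)⁴ = (6.00)² × (5.00)⁴ = 36.00 × 625.0 = 2.250×10^4.

2.25×10^4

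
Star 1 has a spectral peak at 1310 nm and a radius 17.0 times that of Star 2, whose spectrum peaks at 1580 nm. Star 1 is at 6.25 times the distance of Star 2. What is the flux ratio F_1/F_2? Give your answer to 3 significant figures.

Wien's law: T_1/T_2 = λ_2/λ_1 = 1580/1310 = 1.206.
L_1/L_2 = (R_1/R_2)²(T_1/T_2)⁴ = (17.0)²(1.206)⁴ = 611.6.
F_1/F_2 = (L_1/L_2)/(d_1/d_2)² = 611.6/(6.25)² = 15.66.

15.7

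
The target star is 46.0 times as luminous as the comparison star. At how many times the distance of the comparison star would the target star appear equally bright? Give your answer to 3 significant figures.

Equal flux requires L_t/d_t² = L_c/d_c², so d_t/d_c = √(L_t/L_c)
= √(46.0) = 6.782.

6.78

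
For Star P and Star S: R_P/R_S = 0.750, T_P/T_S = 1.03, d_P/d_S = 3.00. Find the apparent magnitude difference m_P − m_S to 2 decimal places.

2.88

L_P/L_S = (0.750)²(1.03)⁴ = 0.6331.
F_P/F_S = (L_P/L_S)/(d_P/d_S)² = 0.6331/9.000 = 0.07034.
m_P − m_S = −2.5 log₁₀(0.07034) = 2.88.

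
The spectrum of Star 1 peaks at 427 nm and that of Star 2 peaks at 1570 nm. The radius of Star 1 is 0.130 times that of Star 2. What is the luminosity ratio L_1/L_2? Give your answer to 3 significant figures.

Wien's law gives T ∝ 1/λ_max, so T_1/T_2 = λ_2/λ_1 = 1570/427 = 3.677.
Then L ∝ R²T⁴ gives L_1/L_2 = (0.130)² × (3.677)⁴ = 0.01690 × 182.8 = 3.089.

3.09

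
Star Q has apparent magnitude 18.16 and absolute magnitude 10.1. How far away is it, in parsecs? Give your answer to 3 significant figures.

409 pc

m − M = 5 log₁₀(d/10 pc)
18.16 − (10.1) = 8.06 = 5 log₁₀(d/10)
d = 10 × 10^(8.06/5) = 10 × 10^1.612 = 409.3 pc.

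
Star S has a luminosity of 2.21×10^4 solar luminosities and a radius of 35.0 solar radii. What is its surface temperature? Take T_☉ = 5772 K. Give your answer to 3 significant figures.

1.19×10^4 K

T/T_☉ = (L/L_☉)^(1/4) / (R/R_☉)^(1/2)
T = 5772 × (2.21×10^4)^(1/4) / √(35.0) = 5772 × 12.19 / 5.916 = 1.190×10^4 K.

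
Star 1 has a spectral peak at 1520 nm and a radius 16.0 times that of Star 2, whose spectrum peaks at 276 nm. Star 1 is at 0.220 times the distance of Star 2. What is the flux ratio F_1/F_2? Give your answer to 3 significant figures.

5.75

Wien's law: T_1/T_2 = λ_2/λ_1 = 276/1520 = 0.1816.
L_1/L_2 = (R_1/R_2)²(T_1/T_2)⁴ = (16.0)²(0.1816)⁴ = 0.2783.
F_1/F_2 = (L_1/L_2)/(d_1/d_2)² = 0.2783/(0.220)² = 5.750.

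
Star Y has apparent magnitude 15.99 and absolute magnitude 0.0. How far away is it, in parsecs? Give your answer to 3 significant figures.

m − M = 5 log₁₀(d/10 pc)
15.99 − (0.0) = 15.99 = 5 log₁₀(d/10)
d = 10 × 10^(15.99/5) = 10 × 10^3.198 = 1.578×10^4 pc.

1.58×10^4 pc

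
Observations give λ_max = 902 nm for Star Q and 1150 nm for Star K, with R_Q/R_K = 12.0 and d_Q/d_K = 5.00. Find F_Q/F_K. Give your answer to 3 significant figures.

Wien's law: T_Q/T_K = λ_K/λ_Q = 1150/902 = 1.275.
L_Q/L_K = (R_Q/R_K)²(T_Q/T_K)⁴ = (12.0)²(1.275)⁴ = 380.5.
F_Q/F_K = (L_Q/L_K)/(d_Q/d_K)² = 380.5/(5.00)² = 15.22.

15.2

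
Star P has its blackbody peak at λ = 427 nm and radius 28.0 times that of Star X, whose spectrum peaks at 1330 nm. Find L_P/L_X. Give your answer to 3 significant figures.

Wien's law gives T ∝ 1/λ_max, so T_P/T_X = λ_X/λ_P = 1330/427 = 3.115.
Then L ∝ R²T⁴ gives L_P/L_X = (28.0)² × (3.115)⁴ = 784.0 × 94.12 = 7.379×10^4.

7.38×10^4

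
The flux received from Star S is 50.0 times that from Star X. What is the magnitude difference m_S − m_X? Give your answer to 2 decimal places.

m_S − m_X = −2.5 log₁₀(F_S/F_X) = −2.5 log₁₀(50.0) = −2.5 × (1.699) = -4.247.

-4.25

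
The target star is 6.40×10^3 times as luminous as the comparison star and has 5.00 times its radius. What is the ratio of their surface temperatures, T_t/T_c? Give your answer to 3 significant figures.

4.00

L ∝ R²T⁴ gives T ∝ (L/R²)^(1/4), so
T_t/T_c = (6.40×10^3 / 5.00²)^(1/4) = (256.0)^(1/4) = 4.000.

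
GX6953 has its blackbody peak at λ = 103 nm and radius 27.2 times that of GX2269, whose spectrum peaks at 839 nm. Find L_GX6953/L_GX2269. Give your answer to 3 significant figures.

Wien's law gives T ∝ 1/λ_max, so T_GX6953/T_GX2269 = λ_GX2269/λ_GX6953 = 839/103 = 8.146.
Then L ∝ R²T⁴ gives L_GX6953/L_GX2269 = (27.2)² × (8.146)⁴ = 739.8 × 4402 = 3.257×10^6.

3.26×10^6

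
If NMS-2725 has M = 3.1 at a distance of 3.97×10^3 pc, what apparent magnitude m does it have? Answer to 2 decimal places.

m = M + 5 log₁₀(d/10 pc) = 3.1 + 5 log₁₀(3.97×10^3/10)
  = 3.1 + 5 × 2.599 = 3.1 + 12.99 = 16.09.

16.09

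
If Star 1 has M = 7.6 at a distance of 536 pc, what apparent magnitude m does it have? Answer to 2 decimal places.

16.25

m = M + 5 log₁₀(d/10 pc) = 7.6 + 5 log₁₀(536/10)
  = 7.6 + 5 × 1.729 = 7.6 + 8.65 = 16.25.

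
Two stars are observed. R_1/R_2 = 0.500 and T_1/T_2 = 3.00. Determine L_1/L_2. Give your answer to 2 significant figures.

20

From the Stefan–Boltzmann law, L ∝ R²T⁴, so
L_1/L_2 = (R_1/R_2)² (T_1/T_2)⁴ = (0.500)² × (3.00)⁴ = 0.2500 × 81.00 = 20.25.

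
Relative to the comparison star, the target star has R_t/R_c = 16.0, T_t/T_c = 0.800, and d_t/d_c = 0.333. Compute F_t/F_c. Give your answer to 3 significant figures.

946

L_t/L_c = (R_t/R_c)²(T_t/T_c)⁴ = (16.0)² × (0.800)⁴ = 104.9.
F_t/F_c = (L_t/L_c)/(d_t/d_c)² = 104.9 / (0.333)² = 945.6.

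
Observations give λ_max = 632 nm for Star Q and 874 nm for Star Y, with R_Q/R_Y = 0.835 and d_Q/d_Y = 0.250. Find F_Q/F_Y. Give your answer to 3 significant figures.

Wien's law: T_Q/T_Y = λ_Y/λ_Q = 874/632 = 1.383.
L_Q/L_Y = (R_Q/R_Y)²(T_Q/T_Y)⁴ = (0.835)²(1.383)⁴ = 2.550.
F_Q/F_Y = (L_Q/L_Y)/(d_Q/d_Y)² = 2.550/(0.250)² = 40.80.

40.8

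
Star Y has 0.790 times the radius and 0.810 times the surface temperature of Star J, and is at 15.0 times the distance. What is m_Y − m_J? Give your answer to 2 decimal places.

L_Y/L_J = (0.790)²(0.810)⁴ = 0.2687.
F_Y/F_J = (L_Y/L_J)/(d_Y/d_J)² = 0.2687/225.0 = 0.001194.
m_Y − m_J = −2.5 log₁₀(0.001194) = 7.31.

7.31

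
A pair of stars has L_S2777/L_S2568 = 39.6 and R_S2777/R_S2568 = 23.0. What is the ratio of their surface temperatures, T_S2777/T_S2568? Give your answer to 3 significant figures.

0.523

L ∝ R²T⁴ gives T ∝ (L/R²)^(1/4), so
T_S2777/T_S2568 = (39.6 / 23.0²)^(1/4) = (0.07486)^(1/4) = 0.5231.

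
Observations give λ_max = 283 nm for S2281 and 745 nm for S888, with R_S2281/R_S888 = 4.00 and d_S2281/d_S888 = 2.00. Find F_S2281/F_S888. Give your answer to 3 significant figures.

192

Wien's law: T_S2281/T_S888 = λ_S888/λ_S2281 = 745/283 = 2.633.
L_S2281/L_S888 = (R_S2281/R_S888)²(T_S2281/T_S888)⁴ = (4.00)²(2.633)⁴ = 768.4.
F_S2281/F_S888 = (L_S2281/L_S888)/(d_S2281/d_S888)² = 768.4/(2.00)² = 192.1.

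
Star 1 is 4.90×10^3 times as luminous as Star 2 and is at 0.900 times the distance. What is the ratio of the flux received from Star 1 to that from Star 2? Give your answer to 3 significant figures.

6.05×10^3

F = L/(4πd²), so F_1/F_2 = (L_1/L_2) / (d_1/d_2)²
= 4.90×10^3 / (0.900)² = 4.90×10^3 / 0.8100 = 6049.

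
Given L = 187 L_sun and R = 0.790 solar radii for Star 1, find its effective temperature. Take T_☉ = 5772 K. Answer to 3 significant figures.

T/T_☉ = (L/L_☉)^(1/4) / (R/R_☉)^(1/2)
T = 5772 × (187)^(1/4) / √(0.790) = 5772 × 3.698 / 0.8888 = 2.401×10^4 K.

2.40×10^4 K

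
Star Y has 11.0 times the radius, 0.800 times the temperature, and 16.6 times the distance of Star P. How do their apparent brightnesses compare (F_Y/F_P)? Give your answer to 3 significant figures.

L_Y/L_P = (R_Y/R_P)²(T_Y/T_P)⁴ = (11.0)² × (0.800)⁴ = 49.56.
F_Y/F_P = (L_Y/L_P)/(d_Y/d_P)² = 49.56 / (16.6)² = 0.1799.

0.180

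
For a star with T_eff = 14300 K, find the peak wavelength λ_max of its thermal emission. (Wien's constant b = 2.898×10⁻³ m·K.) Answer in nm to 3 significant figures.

λ_max = b/T = 2.898×10⁻³ / 14300 = 2.03×10^-7 m = 202.7 nm.

203 nm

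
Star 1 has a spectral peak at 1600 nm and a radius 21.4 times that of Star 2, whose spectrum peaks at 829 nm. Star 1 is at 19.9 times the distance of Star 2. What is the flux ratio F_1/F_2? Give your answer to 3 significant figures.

Wien's law: T_1/T_2 = λ_2/λ_1 = 829/1600 = 0.5181.
L_1/L_2 = (R_1/R_2)²(T_1/T_2)⁴ = (21.4)²(0.5181)⁴ = 33.00.
F_1/F_2 = (L_1/L_2)/(d_1/d_2)² = 33.00/(19.9)² = 0.08334.

0.0833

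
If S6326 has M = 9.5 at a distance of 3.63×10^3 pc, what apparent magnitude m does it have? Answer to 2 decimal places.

m = M + 5 log₁₀(d/10 pc) = 9.5 + 5 log₁₀(3.63×10^3/10)
  = 9.5 + 5 × 2.560 = 9.5 + 12.80 = 22.30.

22.30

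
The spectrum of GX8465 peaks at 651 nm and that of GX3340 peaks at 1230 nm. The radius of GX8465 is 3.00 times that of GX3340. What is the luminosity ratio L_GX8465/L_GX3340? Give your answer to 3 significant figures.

Wien's law gives T ∝ 1/λ_max, so T_GX8465/T_GX3340 = λ_GX3340/λ_GX8465 = 1230/651 = 1.889.
Then L ∝ R²T⁴ gives L_GX8465/L_GX3340 = (3.00)² × (1.889)⁴ = 9.000 × 12.74 = 114.7.

115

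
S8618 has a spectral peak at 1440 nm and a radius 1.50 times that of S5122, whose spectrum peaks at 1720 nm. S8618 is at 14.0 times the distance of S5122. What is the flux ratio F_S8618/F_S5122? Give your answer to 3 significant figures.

Wien's law: T_S8618/T_S5122 = λ_S5122/λ_S8618 = 1720/1440 = 1.194.
L_S8618/L_S5122 = (R_S8618/R_S5122)²(T_S8618/T_S5122)⁴ = (1.50)²(1.194)⁴ = 4.580.
F_S8618/F_S5122 = (L_S8618/L_S5122)/(d_S8618/d_S5122)² = 4.580/(14.0)² = 0.02337.

0.0234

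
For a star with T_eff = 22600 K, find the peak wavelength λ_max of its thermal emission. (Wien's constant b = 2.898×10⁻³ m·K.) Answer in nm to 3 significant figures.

λ_max = b/T = 2.898×10⁻³ / 22600 = 1.28×10^-7 m = 128.2 nm.

128 nm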